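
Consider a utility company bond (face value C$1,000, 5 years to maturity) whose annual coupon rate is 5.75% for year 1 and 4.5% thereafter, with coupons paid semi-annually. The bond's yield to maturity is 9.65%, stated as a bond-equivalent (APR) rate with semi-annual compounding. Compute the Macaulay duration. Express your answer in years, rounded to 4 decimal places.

4.4110 years

Periodic yield y = 0.04825. Discount each cash flow and weight by its period:
  t   CF        PV=CF/(1+0.04825)^t    t·PV
  1        28.75        27.4267        27.4267
  2        28.75        26.1642        52.3285
  3        22.50        19.5339        58.6016
  4        22.50        18.6347        74.5389
  5        22.50        17.7770        88.8849
  6        22.50        16.9587       101.7524
  7        22.50        16.1781       113.2469
  8        22.50        15.4335       123.4678
  9        22.50        14.7231       132.5077
  10    1,022.50       638.2850     6,382.8495
  Σ                    811.1148     7,155.6048
Price P = Σ PV = 811.1148.
Macaulay duration = Σ(t·PV) / P = 7,155.6048 / 811.1148 = 8.82194 half-year periods.
In years: 8.82194 / 2 = 4.41097 years.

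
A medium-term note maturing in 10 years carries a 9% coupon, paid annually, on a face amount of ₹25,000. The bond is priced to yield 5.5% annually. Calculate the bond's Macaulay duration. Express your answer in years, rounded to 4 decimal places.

Periodic yield y = 0.055. Discount each cash flow and weight by its year:
  t   CF        PV=CF/(1+0.055)^t    t·PV
  1     2,250.00     2,132.7014     2,132.7014
  2     2,250.00     2,021.5179     4,043.0359
  3     2,250.00     1,916.1307     5,748.3922
  4     2,250.00     1,816.2377     7,264.9507
  5     2,250.00     1,721.5523     8,607.7615
  6     2,250.00     1,631.8031     9,790.8187
  7     2,250.00     1,546.7328    10,827.1297
  8     2,250.00     1,466.0975    11,728.7797
  9     2,250.00     1,389.6658    12,506.9925
  10   27,250.00    15,952.9833   159,529.8329
  Σ                 31,595.4226   232,180.3953
Price P = Σ PV = 31,595.4226.
Macaulay duration = Σ(t·PV) / P = 232,180.3953 / 31,595.4226 = 7.34855 years.

7.3485 years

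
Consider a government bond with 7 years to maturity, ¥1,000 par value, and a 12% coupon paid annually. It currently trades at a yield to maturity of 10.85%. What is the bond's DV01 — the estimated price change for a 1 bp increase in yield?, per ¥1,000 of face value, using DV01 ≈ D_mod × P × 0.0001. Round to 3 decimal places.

¥0.491

Periodic yield y = 0.1085.
  t   CF        PV=CF/(1+0.1085)^t    t·PV
  1       120.00       108.2544       108.2544
  2       120.00        97.6585       195.3169
  3       120.00        88.0996       264.2989
  4       120.00        79.4764       317.9058
  5       120.00        71.6973       358.4865
  6       120.00        64.6796       388.0774
  7     1,120.00       544.5881     3,812.1166
  Σ                  1,054.4539     5,444.4565
P = 1,054.4539; D_Mac = 5.16330 yrs; D_mod = 4.65791 yrs.
DV01 ≈ 4.65791 × 1,054.4539 × 0.0001 = 0.491155.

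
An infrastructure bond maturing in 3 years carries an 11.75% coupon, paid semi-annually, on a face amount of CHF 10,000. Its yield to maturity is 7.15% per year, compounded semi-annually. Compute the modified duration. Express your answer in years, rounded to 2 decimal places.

Periodic yield y = 0.03575. First find Macaulay duration:
  t   CF        PV=CF/(1+0.03575)^t    t·PV
  1       587.50       567.2218       567.2218
  2       587.50       547.6436     1,095.2871
  3       587.50       528.7411     1,586.2232
  4       587.50       510.4910     2,041.9641
  5       587.50       492.8709     2,464.3544
  6    10,587.50     8,575.5853    51,453.5118
  Σ                 11,222.5537    59,208.5625
P = 11,222.5537; Macaulay duration = 59,208.5625 / 11,222.5537 = 5.27585 half-year periods = 2.63793 years.
Modified duration = D_Mac / (1 + y) = 2.63793 / 1.03575 = 2.54688 years.

2.55 years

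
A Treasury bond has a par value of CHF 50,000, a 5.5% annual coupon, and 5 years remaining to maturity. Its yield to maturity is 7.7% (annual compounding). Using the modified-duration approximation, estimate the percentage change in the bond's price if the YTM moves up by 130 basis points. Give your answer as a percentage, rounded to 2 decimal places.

-5.41%

Periodic yield y = 0.077. Modified duration first:
  t   CF        PV=CF/(1+0.077)^t    t·PV
  1     2,750.00     2,553.3890     2,553.3890
  2     2,750.00     2,370.8348     4,741.6695
  3     2,750.00     2,201.3322     6,603.9966
  4     2,750.00     2,043.9482     8,175.7927
  5    52,750.00    36,403.5676   182,017.8381
  Σ                 45,573.0718   204,092.6860
P = 45,573.0718; D_Mac = 4.47836 yrs; D_mod = 4.47836/(1+0.077) = 4.15818 yrs.
ΔP/P ≈ -D_mod · Δy = -4.15818 × (+0.013) = -0.054056 = -5.4056%.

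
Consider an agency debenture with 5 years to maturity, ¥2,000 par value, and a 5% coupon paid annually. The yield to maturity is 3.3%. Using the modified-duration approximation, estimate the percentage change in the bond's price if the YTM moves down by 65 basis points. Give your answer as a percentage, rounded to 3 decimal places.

Periodic yield y = 0.033. Modified duration first:
  t   CF        PV=CF/(1+0.033)^t    t·PV
  1       100.00        96.8054        96.8054
  2       100.00        93.7129       187.4258
  3       100.00        90.7192       272.1575
  4       100.00        87.8211       351.2843
  5     2,100.00     1,785.3266     8,926.6332
  Σ                  2,154.3852     9,834.3062
P = 2,154.3852; D_Mac = 4.56479 yrs; D_mod = 4.56479/(1+0.033) = 4.41896 yrs.
ΔP/P ≈ -D_mod · Δy = -4.41896 × (-0.0065) = +0.028723 = +2.8723%.

+2.872%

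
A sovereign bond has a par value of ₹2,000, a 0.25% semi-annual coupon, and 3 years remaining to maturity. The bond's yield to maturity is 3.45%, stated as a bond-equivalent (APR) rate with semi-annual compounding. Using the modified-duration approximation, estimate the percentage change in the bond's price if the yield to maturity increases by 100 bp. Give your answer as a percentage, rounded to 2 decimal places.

Periodic yield y = 0.01725. Modified duration first:
  t   CF        PV=CF/(1+0.01725)^t    t·PV
  1         2.50         2.4576         2.4576
  2         2.50         2.4159         4.8319
  3         2.50         2.3750         7.1249
  4         2.50         2.3347         9.3388
  5         2.50         2.2951        11.4755
  6     2,002.50     1,807.2005    10,843.2029
  Σ                  1,819.0788    10,878.4315
P = 1,819.0788; D_Mac = 5.98019 half-year periods = 2.99009 yrs; D_mod = 2.99009/(1+0.01725) = 2.93939 yrs.
ΔP/P ≈ -D_mod · Δy = -2.93939 × (+0.01) = -0.029394 = -2.9394%.

-2.94%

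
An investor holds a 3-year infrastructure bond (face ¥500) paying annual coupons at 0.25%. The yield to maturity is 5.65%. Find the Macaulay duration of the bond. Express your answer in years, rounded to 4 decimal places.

2.9918 years

Periodic yield y = 0.0565. Discount each cash flow and weight by its year:
  t   CF        PV=CF/(1+0.0565)^t    t·PV
  1         1.25         1.1832         1.1832
  2         1.25         1.1199         2.2398
  3       501.25       425.0557     1,275.1672
  Σ                    427.3588     1,278.5901
Price P = Σ PV = 427.3588.
Macaulay duration = Σ(t·PV) / P = 1,278.5901 / 427.3588 = 2.99184 years.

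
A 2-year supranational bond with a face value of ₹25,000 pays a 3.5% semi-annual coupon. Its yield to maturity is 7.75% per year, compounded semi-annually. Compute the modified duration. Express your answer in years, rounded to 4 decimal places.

1.8740 years

Periodic yield y = 0.03875. First find Macaulay duration:
  t   CF        PV=CF/(1+0.03875)^t    t·PV
  1       437.50       421.1793       421.1793
  2       437.50       405.4674       810.9349
  3       437.50       390.3417     1,171.0251
  4    25,437.50    21,848.9353    87,395.7414
  Σ                 23,065.9238    89,798.8806
P = 23,065.9238; Macaulay duration = 89,798.8806 / 23,065.9238 = 3.89314 half-year periods = 1.94657 years.
Modified duration = D_Mac / (1 + y) = 1.94657 / 1.03875 = 1.87395 years.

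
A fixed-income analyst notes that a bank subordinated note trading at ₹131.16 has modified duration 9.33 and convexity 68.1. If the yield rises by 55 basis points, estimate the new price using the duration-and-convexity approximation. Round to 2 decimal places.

₹124.56

Duration effect: -D_mod·Δy = -9.33 × (+0.0055) = -0.051315
Convexity effect: ½·C·(Δy)² = 0.5 × 68.1 × (0.0055)² = +0.0010300125
ΔP/P ≈ -0.051315 + 0.0010300125 = -0.0502849875
New price ≈ 131.16 × (1 - 0.0502849875) = 124.5646210395.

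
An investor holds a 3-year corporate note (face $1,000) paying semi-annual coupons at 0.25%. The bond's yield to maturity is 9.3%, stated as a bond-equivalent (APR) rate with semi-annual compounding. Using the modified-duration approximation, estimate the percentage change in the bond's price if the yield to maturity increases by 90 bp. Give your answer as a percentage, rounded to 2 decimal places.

Periodic yield y = 0.0465. Modified duration first:
  t   CF        PV=CF/(1+0.0465)^t    t·PV
  1         1.25         1.1945         1.1945
  2         1.25         1.1414         2.2828
  3         1.25         1.0907         3.2720
  4         1.25         1.0422         4.1688
  5         1.25         0.9959         4.9795
  6     1,001.25       762.2670     4,573.6022
  Σ                    767.7316     4,589.4997
P = 767.7316; D_Mac = 5.97800 half-year periods = 2.98900 yrs; D_mod = 2.98900/(1+0.0465) = 2.85619 yrs.
ΔP/P ≈ -D_mod · Δy = -2.85619 × (+0.009) = -0.025706 = -2.5706%.

-2.57%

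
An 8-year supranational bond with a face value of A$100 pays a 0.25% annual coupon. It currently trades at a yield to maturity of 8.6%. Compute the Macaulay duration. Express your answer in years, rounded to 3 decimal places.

7.896 years

Periodic yield y = 0.086. Discount each cash flow and weight by its year:
  t   CF        PV=CF/(1+0.086)^t    t·PV
  1         0.25         0.2302         0.2302
  2         0.25         0.2120         0.4239
  3         0.25         0.1952         0.5856
  4         0.25         0.1797         0.7189
  5         0.25         0.1655         0.8275
  6         0.25         0.1524         0.9143
  7         0.25         0.1403         0.9823
  8       100.25        51.8138       414.5107
  Σ                     53.0891       419.1935
Price P = Σ PV = 53.0891.
Macaulay duration = Σ(t·PV) / P = 419.1935 / 53.0891 = 7.89603 years.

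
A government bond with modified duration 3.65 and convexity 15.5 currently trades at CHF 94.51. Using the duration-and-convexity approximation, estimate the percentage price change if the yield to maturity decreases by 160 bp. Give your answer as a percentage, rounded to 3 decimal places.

+6.038%

Duration effect: -D_mod·Δy = -3.65 × (-0.016) = +0.058400
Convexity effect: ½·C·(Δy)² = 0.5 × 15.5 × (-0.016)² = +0.0019840
ΔP/P ≈ +0.058400 + 0.0019840 = +0.060384
= +6.0384%.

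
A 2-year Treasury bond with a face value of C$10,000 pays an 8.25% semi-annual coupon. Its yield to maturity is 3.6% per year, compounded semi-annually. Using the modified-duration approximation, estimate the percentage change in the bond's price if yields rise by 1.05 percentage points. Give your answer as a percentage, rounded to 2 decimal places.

-1.95%

Periodic yield y = 0.018. Modified duration first:
  t   CF        PV=CF/(1+0.018)^t    t·PV
  1       412.50       405.2063       405.2063
  2       412.50       398.0415       796.0831
  3       412.50       391.0035     1,173.0104
  4    10,412.50     9,695.3592    38,781.4367
  Σ                 10,889.6105    41,155.7365
P = 10,889.6105; D_Mac = 3.77936 half-year periods = 1.88968 yrs; D_mod = 1.88968/(1+0.018) = 1.85627 yrs.
ΔP/P ≈ -D_mod · Δy = -1.85627 × (+0.0105) = -0.019491 = -1.9491%.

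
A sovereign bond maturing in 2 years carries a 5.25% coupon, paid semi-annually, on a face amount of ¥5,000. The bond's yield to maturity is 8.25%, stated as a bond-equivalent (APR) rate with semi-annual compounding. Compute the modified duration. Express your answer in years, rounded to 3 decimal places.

Periodic yield y = 0.04125. First find Macaulay duration:
  t   CF        PV=CF/(1+0.04125)^t    t·PV
  1       131.25       126.0504       126.0504
  2       131.25       121.0568       242.1137
  3       131.25       116.2611       348.7832
  4     5,131.25     4,365.1896    17,460.7586
  Σ                  4,728.5580    18,177.7058
P = 4,728.5580; Macaulay duration = 18,177.7058 / 4,728.5580 = 3.84424 half-year periods = 1.92212 years.
Modified duration = D_Mac / (1 + y) = 1.92212 / 1.04125 = 1.84597 years.

1.846 years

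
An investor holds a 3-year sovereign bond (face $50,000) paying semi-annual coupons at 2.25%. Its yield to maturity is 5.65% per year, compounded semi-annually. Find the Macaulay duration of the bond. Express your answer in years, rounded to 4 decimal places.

2.9128 years

Periodic yield y = 0.02825. Discount each cash flow and weight by its period:
  t   CF        PV=CF/(1+0.02825)^t    t·PV
  1       562.50       547.0460       547.0460
  2       562.50       532.0165     1,064.0330
  3       562.50       517.3999     1,552.1998
  4       562.50       503.1850     2,012.7399
  5       562.50       489.3605     2,446.8026
  6    50,562.50    42,779.5518   256,677.3106
  Σ                 45,368.5596   264,300.1318
Price P = Σ PV = 45,368.5596.
Macaulay duration = Σ(t·PV) / P = 264,300.1318 / 45,368.5596 = 5.82562 half-year periods.
In years: 5.82562 / 2 = 2.91281 years.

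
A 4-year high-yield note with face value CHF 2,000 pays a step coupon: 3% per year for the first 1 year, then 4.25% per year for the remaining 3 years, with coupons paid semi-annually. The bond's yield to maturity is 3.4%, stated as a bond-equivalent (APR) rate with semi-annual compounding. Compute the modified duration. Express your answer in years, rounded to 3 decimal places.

3.698 years

Periodic yield y = 0.017. First find Macaulay duration:
  t   CF        PV=CF/(1+0.017)^t    t·PV
  1        30.00        29.4985        29.4985
  2        30.00        29.0054        58.0109
  3        42.50        40.4042       121.2125
  4        42.50        39.7288       158.9151
  5        42.50        39.0647       195.3234
  6        42.50        38.4117       230.4700
  7        42.50        37.7696       264.3871
  8     2,042.50     1,784.8201    14,278.5606
  Σ                  2,038.7029    15,336.3780
P = 2,038.7029; Macaulay duration = 15,336.3780 / 2,038.7029 = 7.52262 half-year periods = 3.76131 years.
Modified duration = D_Mac / (1 + y) = 3.76131 / 1.017 = 3.69843 years.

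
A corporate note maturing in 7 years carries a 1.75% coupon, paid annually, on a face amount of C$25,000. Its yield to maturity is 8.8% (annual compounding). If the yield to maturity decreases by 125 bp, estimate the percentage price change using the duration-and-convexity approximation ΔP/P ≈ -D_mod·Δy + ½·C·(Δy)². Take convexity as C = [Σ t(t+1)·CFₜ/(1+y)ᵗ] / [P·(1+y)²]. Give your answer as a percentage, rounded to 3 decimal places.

With y = 0.088:
  t   CF        PV=CF/(1+0.088)^t    t·PV        t(t+1)·PV
  1       437.50       402.1140       402.1140         804.2279
  2       437.50       369.5900       739.1801       2,217.5403
  3       437.50       339.6967     1,019.0902       4,076.3608
  4       437.50       312.2213     1,248.8851       6,244.4253
  5       437.50       286.9681     1,434.8404       8,609.0422
  6       437.50       263.7574     1,582.5445      11,077.8116
  7    25,437.50    14,095.2297    98,666.6082     789,332.8657
  Σ                 16,069.5773   105,093.2624     822,362.2738
P = 16,069.5773; D_Mac = 6.53989 yrs; D_mod = 6.01093 yrs; C = 43.23156.
Duration effect: -6.01093 × (-0.0125) = +0.075137
Convexity effect: 0.5 × 43.23156 × (-0.0125)² = +0.0033775
ΔP/P ≈ +0.075137 + 0.0033775 = +0.078514 = +7.8514%.

+7.851%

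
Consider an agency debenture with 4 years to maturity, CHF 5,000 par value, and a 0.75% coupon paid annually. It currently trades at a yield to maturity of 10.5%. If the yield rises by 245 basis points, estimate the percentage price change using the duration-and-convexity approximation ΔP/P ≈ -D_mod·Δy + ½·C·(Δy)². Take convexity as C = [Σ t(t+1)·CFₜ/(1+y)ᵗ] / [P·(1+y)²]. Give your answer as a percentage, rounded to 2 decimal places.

With y = 0.105:
  t   CF        PV=CF/(1+0.105)^t    t·PV        t(t+1)·PV
  1        37.50        33.9367        33.9367          67.8733
  2        37.50        30.7119        61.4238         184.2714
  3        37.50        27.7936        83.3807         333.5229
  4     5,037.50     3,378.8269    13,515.3077      67,576.5386
  Σ                  3,471.2691    13,694.0489      68,162.2062
P = 3,471.2691; D_Mac = 3.94497 yrs; D_mod = 3.57011 yrs; C = 16.08166.
Duration effect: -3.57011 × (+0.0245) = -0.087468
Convexity effect: 0.5 × 16.08166 × (0.0245)² = +0.0048265
ΔP/P ≈ -0.087468 + 0.0048265 = -0.082641 = -8.2641%.

-8.26%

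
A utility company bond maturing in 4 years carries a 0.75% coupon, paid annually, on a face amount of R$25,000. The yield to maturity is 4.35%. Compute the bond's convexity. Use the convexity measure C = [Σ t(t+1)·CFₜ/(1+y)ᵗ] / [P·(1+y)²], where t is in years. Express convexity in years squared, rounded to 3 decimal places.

With y = 0.0435:
  t   CF        PV=CF/(1+0.0435)^t    t·PV        t(t+1)·PV
  1       187.50       179.6838       179.6838         359.3675
  2       187.50       172.1933       344.3867       1,033.1601
  3       187.50       165.0152       495.0456       1,980.1822
  4    25,187.50    21,242.9707    84,971.8828     424,859.4138
  Σ                 21,759.8630    85,990.9988     428,232.1236
P = 21,759.8630.
Convexity = Σ t(t+1)·PV / [P·(1+y)²] = 428,232.1236 / (21,759.8630 × 1.088892) = 18.07333.

18.073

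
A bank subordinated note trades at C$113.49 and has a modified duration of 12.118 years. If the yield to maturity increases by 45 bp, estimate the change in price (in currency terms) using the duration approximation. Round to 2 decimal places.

Duration approximation: ΔP/P ≈ -D_mod · Δy = -12.118 × (+0.0045) = -0.054531.
ΔP ≈ 113.49 × (-0.054531) = -6.18872319.

-C$6.19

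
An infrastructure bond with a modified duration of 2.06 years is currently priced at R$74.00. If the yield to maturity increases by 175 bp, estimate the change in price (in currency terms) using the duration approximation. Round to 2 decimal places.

-R$2.67

Duration approximation: ΔP/P ≈ -D_mod · Δy = -2.06 × (+0.0175) = -0.036050.
ΔP ≈ 74.00 × (-0.036050) = -2.66770.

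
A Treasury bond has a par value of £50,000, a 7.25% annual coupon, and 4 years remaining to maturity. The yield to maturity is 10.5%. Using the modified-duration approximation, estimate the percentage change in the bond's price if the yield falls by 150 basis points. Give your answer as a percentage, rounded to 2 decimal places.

+4.87%

Periodic yield y = 0.105. Modified duration first:
  t   CF        PV=CF/(1+0.105)^t    t·PV
  1     3,625.00     3,280.5430     3,280.5430
  2     3,625.00     2,968.8172     5,937.6344
  3     3,625.00     2,686.7124     8,060.1371
  4    53,625.00    35,968.1577   143,872.6306
  Σ                 44,904.2302   161,150.9451
P = 44,904.2302; D_Mac = 3.58877 yrs; D_mod = 3.58877/(1+0.105) = 3.24776 yrs.
ΔP/P ≈ -D_mod · Δy = -3.24776 × (-0.015) = +0.048716 = +4.8716%.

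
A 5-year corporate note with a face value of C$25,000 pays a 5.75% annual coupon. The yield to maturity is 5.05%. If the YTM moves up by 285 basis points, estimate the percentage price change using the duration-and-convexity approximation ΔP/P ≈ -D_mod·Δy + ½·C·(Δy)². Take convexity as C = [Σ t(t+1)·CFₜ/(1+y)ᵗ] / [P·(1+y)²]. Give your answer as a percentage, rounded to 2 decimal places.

-11.24%

With y = 0.0505:
  t   CF        PV=CF/(1+0.0505)^t    t·PV        t(t+1)·PV
  1     1,437.50     1,368.3960     1,368.3960       2,736.7920
  2     1,437.50     1,302.6140     2,605.2280       7,815.6840
  3     1,437.50     1,239.9943     3,719.9829      14,879.9314
  4     1,437.50     1,180.3848     4,721.5394      23,607.6970
  5    26,437.50    20,665.2232   103,326.1162     619,956.6969
  Σ                 25,756.6124   115,741.2624     668,996.8013
P = 25,756.6124; D_Mac = 4.49365 yrs; D_mod = 4.27763 yrs; C = 23.53657.
Duration effect: -4.27763 × (+0.0285) = -0.121913
Convexity effect: 0.5 × 23.53657 × (0.0285)² = +0.0095588
ΔP/P ≈ -0.121913 + 0.0095588 = -0.112354 = -11.2354%.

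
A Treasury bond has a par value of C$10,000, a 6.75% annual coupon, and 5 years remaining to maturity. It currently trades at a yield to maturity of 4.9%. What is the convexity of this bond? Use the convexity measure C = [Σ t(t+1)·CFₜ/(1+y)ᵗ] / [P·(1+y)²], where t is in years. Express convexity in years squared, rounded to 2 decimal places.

23.15

With y = 0.049:
  t   CF        PV=CF/(1+0.049)^t    t·PV        t(t+1)·PV
  1       675.00       643.4700       643.4700       1,286.9399
  2       675.00       613.4127     1,226.8255       3,680.4765
  3       675.00       584.7595     1,754.2786       7,017.1144
  4       675.00       557.4447     2,229.7790      11,148.8948
  5    10,675.00     8,404.0851    42,020.4256     252,122.5538
  Σ                 10,803.1721    47,874.7786     275,255.9793
P = 10,803.1721.
Convexity = Σ t(t+1)·PV / [P·(1+y)²] = 275,255.9793 / (10,803.1721 × 1.100401) = 23.15445.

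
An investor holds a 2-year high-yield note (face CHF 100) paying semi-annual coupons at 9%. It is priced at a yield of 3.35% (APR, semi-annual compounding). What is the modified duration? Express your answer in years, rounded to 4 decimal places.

1.8505 years

Periodic yield y = 0.01675. First find Macaulay duration:
  t   CF        PV=CF/(1+0.01675)^t    t·PV
  1         4.50         4.4259         4.4259
  2         4.50         4.3530         8.7059
  3         4.50         4.2812        12.8437
  4       104.50        97.7821       391.1286
  Σ                    110.8422       417.1041
P = 110.8422; Macaulay duration = 417.1041 / 110.8422 = 3.76304 half-year periods = 1.88152 years.
Modified duration = D_Mac / (1 + y) = 1.88152 / 1.01675 = 1.85053 years.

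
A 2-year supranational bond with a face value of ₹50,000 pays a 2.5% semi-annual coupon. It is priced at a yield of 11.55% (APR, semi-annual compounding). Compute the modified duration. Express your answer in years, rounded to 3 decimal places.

1.852 years

Periodic yield y = 0.05775. First find Macaulay duration:
  t   CF        PV=CF/(1+0.05775)^t    t·PV
  1       625.00       590.8769       590.8769
  2       625.00       558.6167     1,117.2335
  3       625.00       528.1179     1,584.3538
  4    50,625.00    40,442.0256   161,768.1026
  Σ                 42,119.6372   165,060.5667
P = 42,119.6372; Macaulay duration = 165,060.5667 / 42,119.6372 = 3.91885 half-year periods = 1.95943 years.
Modified duration = D_Mac / (1 + y) = 1.95943 / 1.05775 = 1.85245 years.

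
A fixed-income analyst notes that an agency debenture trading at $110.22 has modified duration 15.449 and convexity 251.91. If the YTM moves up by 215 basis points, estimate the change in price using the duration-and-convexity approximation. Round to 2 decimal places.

-$30.19

Duration effect: -D_mod·Δy = -15.449 × (+0.0215) = -0.3321535
Convexity effect: ½·C·(Δy)² = 0.5 × 251.91 × (0.0215)² = +0.05822269875
ΔP/P ≈ -0.3321535 + 0.05822269875 = -0.27393080125
ΔP ≈ 110.22 × (-0.27393080125) = -30.192652913775.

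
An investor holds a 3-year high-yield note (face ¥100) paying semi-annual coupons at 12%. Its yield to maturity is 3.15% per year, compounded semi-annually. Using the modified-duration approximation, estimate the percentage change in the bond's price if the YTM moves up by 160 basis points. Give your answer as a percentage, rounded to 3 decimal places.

Periodic yield y = 0.01575. Modified duration first:
  t   CF        PV=CF/(1+0.01575)^t    t·PV
  1         6.00         5.9070         5.9070
  2         6.00         5.8154        11.6307
  3         6.00         5.7252        17.1756
  4         6.00         5.6364        22.5457
  5         6.00         5.5490        27.7452
  6       106.00        96.5128       579.0768
  Σ                    125.1458       664.0809
P = 125.1458; D_Mac = 5.30646 half-year periods = 2.65323 yrs; D_mod = 2.65323/(1+0.01575) = 2.61209 yrs.
ΔP/P ≈ -D_mod · Δy = -2.61209 × (+0.016) = -0.041793 = -4.1793%.

-4.179%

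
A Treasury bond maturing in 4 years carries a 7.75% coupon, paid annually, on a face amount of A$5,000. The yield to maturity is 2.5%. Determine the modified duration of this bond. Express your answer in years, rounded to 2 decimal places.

Periodic yield y = 0.025. First find Macaulay duration:
  t   CF        PV=CF/(1+0.025)^t    t·PV
  1       387.50       378.0488       378.0488
  2       387.50       368.8281       737.6562
  3       387.50       359.8323     1,079.4968
  4     5,387.50     4,880.8091    19,523.2364
  Σ                  5,987.5182    21,718.4381
P = 5,987.5182; Macaulay duration = 21,718.4381 / 5,987.5182 = 3.62729 years.
Modified duration = D_Mac / (1 + y) = 3.62729 / 1.025 = 3.53882 years.

3.54 years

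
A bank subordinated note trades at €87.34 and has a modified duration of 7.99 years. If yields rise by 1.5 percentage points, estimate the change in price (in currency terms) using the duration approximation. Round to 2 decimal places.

-€10.47

Duration approximation: ΔP/P ≈ -D_mod · Δy = -7.99 × (+0.015) = -0.119850.
ΔP ≈ 87.34 × (-0.119850) = -10.467699.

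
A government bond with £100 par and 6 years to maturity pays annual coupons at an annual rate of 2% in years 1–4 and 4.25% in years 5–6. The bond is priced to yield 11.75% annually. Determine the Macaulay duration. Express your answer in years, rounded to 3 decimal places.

Periodic yield y = 0.1175. Discount each cash flow and weight by its year:
  t   CF        PV=CF/(1+0.1175)^t    t·PV
  1         2.00         1.7897         1.7897
  2         2.00         1.6015         3.2031
  3         2.00         1.4331         4.2994
  4         2.00         1.2824         5.1298
  5         4.25         2.4387        12.1933
  6       104.25        53.5292       321.1753
  Σ                     62.0747       347.7906
Price P = Σ PV = 62.0747.
Macaulay duration = Σ(t·PV) / P = 347.7906 / 62.0747 = 5.60277 years.

5.603 years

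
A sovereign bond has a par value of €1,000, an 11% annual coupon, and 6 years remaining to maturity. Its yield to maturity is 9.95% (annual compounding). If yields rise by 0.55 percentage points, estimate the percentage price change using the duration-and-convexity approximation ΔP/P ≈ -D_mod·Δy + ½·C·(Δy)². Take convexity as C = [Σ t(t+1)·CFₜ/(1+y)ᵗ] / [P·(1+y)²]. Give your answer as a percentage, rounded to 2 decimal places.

With y = 0.0995:
  t   CF        PV=CF/(1+0.0995)^t    t·PV        t(t+1)·PV
  1       110.00       100.0455       100.0455         200.0910
  2       110.00        90.9918       181.9836         545.9508
  3       110.00        82.7574       248.2723         993.0891
  4       110.00        75.2682       301.0730       1,505.3648
  5       110.00        68.4568       342.2839       2,053.7036
  6     1,110.00       628.2776     3,769.6656      26,387.6592
  Σ                  1,045.7973     4,943.3238      31,685.8585
P = 1,045.7973; D_Mac = 4.72685 yrs; D_mod = 4.29909 yrs; C = 25.06268.
Duration effect: -4.29909 × (+0.0055) = -0.023645
Convexity effect: 0.5 × 25.06268 × (0.0055)² = +0.0003791
ΔP/P ≈ -0.023645 + 0.0003791 = -0.023266 = -2.3266%.

-2.33%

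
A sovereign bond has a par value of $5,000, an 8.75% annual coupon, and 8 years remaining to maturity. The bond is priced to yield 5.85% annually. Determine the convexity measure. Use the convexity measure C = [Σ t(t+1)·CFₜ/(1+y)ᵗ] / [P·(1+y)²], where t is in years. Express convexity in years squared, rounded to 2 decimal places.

45.70

With y = 0.0585:
  t   CF        PV=CF/(1+0.0585)^t    t·PV        t(t+1)·PV
  1       437.50       413.3207       413.3207         826.6415
  2       437.50       390.4778       780.9556       2,342.8667
  3       437.50       368.8973     1,106.6919       4,426.7675
  4       437.50       348.5095     1,394.0380       6,970.1898
  5       437.50       329.2485     1,646.2423       9,877.4536
  6       437.50       311.0519     1,866.3115      13,064.1805
  7       437.50       293.8610     2,057.0273      16,456.2186
  8     5,437.50     3,450.4232    27,603.3860     248,430.4738
  Σ                  5,905.7900    36,867.9732     302,394.7921
P = 5,905.7900.
Convexity = Σ t(t+1)·PV / [P·(1+y)²] = 302,394.7921 / (5,905.7900 × 1.120422) = 45.69983.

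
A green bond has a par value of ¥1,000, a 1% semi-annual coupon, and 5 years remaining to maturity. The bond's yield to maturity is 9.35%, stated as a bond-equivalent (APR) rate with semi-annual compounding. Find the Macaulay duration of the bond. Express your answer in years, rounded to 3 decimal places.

Periodic yield y = 0.04675. Discount each cash flow and weight by its period:
  t   CF        PV=CF/(1+0.04675)^t    t·PV
  1         5.00         4.7767         4.7767
  2         5.00         4.5634         9.1267
  3         5.00         4.3595        13.0786
  4         5.00         4.1648        16.6594
  5         5.00         3.9788        19.8941
  6         5.00         3.8011        22.8068
  7         5.00         3.6314        25.4195
  8         5.00         3.4692        27.7534
  9         5.00         3.3142        29.8281
  10    1,005.00       636.4091     6,364.0908
  Σ                    672.4682     6,533.4341
Price P = Σ PV = 672.4682.
Macaulay duration = Σ(t·PV) / P = 6,533.4341 / 672.4682 = 9.71560 half-year periods.
In years: 9.71560 / 2 = 4.85780 years.

4.858 years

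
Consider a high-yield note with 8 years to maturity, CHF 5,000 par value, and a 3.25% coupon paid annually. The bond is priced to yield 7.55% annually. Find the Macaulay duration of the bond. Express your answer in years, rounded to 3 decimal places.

Periodic yield y = 0.0755. Discount each cash flow and weight by its year:
  t   CF        PV=CF/(1+0.0755)^t    t·PV
  1       162.50       151.0925       151.0925
  2       162.50       140.4858       280.9717
  3       162.50       130.6237       391.8712
  4       162.50       121.4540       485.8159
  5       162.50       112.9279       564.6396
  6       162.50       105.0004       630.0023
  7       162.50        97.6294       683.4056
  8     5,162.50     2,883.8771    23,071.0167
  Σ                  3,743.0908    26,258.8154
Price P = Σ PV = 3,743.0908.
Macaulay duration = Σ(t·PV) / P = 26,258.8154 / 3,743.0908 = 7.01528 years.

7.015 years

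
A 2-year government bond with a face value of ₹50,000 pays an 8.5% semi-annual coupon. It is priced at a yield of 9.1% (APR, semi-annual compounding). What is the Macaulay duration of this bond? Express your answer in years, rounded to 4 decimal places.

Periodic yield y = 0.0455. Discount each cash flow and weight by its period:
  t   CF        PV=CF/(1+0.0455)^t    t·PV
  1     2,125.00     2,032.5203     2,032.5203
  2     2,125.00     1,944.0654     3,888.1307
  3     2,125.00     1,859.4599     5,578.3798
  4    52,125.00    43,626.4545   174,505.8179
  Σ                 49,462.5001   186,004.8487
Price P = Σ PV = 49,462.5001.
Macaulay duration = Σ(t·PV) / P = 186,004.8487 / 49,462.5001 = 3.76052 half-year periods.
In years: 3.76052 / 2 = 1.88026 years.

1.8803 years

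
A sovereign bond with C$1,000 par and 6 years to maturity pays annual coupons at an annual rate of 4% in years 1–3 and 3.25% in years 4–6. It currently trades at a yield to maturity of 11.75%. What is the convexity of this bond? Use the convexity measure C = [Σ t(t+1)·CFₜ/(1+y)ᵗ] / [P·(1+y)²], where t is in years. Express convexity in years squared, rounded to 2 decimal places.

With y = 0.1175:
  t   CF        PV=CF/(1+0.1175)^t    t·PV        t(t+1)·PV
  1        40.00        35.7942        35.7942          71.5884
  2        40.00        32.0306        64.0612         192.1835
  3        40.00        28.6627        85.9882         343.9526
  4        32.50        20.8398        83.3591         416.7957
  5        32.50        18.6486        93.2429         559.4573
  6     1,032.50       530.1575     3,180.9447      22,266.6129
  Σ                    666.1333     3,543.3903      23,850.5905
P = 666.1333.
Convexity = Σ t(t+1)·PV / [P·(1+y)²] = 23,850.5905 / (666.1333 × 1.248806) = 28.67101.

28.67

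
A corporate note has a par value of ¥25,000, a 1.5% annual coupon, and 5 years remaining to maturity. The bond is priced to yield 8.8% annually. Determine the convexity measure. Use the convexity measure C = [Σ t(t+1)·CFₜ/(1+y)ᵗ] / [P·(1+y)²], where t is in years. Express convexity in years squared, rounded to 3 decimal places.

24.153

With y = 0.088:
  t   CF        PV=CF/(1+0.088)^t    t·PV        t(t+1)·PV
  1       375.00       344.6691       344.6691         689.3382
  2       375.00       316.7915       633.5829       1,900.7488
  3       375.00       291.1686       873.5059       3,494.0235
  4       375.00       267.6182     1,070.4729       5,352.3645
  5    25,375.00    16,644.1482    83,220.7410     499,324.4460
  Σ                 17,864.3956    86,142.9718     510,760.9211
P = 17,864.3956.
Convexity = Σ t(t+1)·PV / [P·(1+y)²] = 510,760.9211 / (17,864.3956 × 1.183744) = 24.15303.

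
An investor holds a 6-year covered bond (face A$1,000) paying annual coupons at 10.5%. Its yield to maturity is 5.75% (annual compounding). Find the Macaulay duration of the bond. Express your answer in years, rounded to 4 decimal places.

4.8784 years

Periodic yield y = 0.0575. Discount each cash flow and weight by its year:
  t   CF        PV=CF/(1+0.0575)^t    t·PV
  1       105.00        99.2908        99.2908
  2       105.00        93.8920       187.7840
  3       105.00        88.7868       266.3603
  4       105.00        83.9591       335.8364
  5       105.00        79.3940       396.9698
  6     1,105.00       790.0963     4,740.5777
  Σ                  1,235.4189     6,026.8189
Price P = Σ PV = 1,235.4189.
Macaulay duration = Σ(t·PV) / P = 6,026.8189 / 1,235.4189 = 4.87836 years.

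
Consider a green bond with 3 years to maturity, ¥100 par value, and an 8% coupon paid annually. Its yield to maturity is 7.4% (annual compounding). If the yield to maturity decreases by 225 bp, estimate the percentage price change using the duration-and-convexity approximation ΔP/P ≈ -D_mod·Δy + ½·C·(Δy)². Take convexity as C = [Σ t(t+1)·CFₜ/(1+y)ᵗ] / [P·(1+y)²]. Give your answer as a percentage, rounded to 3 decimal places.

+6.073%

With y = 0.074:
  t   CF        PV=CF/(1+0.074)^t    t·PV        t(t+1)·PV
  1         8.00         7.4488         7.4488          14.8976
  2         8.00         6.9356        13.8711          41.6133
  3       108.00        87.1788       261.5364       1,046.1457
  Σ                    101.5632       282.8563       1,102.6566
P = 101.5632; D_Mac = 2.78503 yrs; D_mod = 2.59314 yrs; C = 9.41230.
Duration effect: -2.59314 × (-0.0225) = +0.058346
Convexity effect: 0.5 × 9.41230 × (-0.0225)² = +0.0023825
ΔP/P ≈ +0.058346 + 0.0023825 = +0.060728 = +6.0728%.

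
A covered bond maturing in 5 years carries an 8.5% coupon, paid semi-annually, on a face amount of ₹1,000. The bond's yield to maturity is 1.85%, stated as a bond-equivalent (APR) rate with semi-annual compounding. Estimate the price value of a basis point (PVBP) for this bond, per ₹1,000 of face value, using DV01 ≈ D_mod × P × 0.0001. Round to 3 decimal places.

₹0.560

Periodic yield y = 0.00925.
  t   CF        PV=CF/(1+0.00925)^t    t·PV
  1        42.50        42.1105        42.1105
  2        42.50        41.7245        83.4491
  3        42.50        41.3421       124.0263
  4        42.50        40.9632       163.8528
  5        42.50        40.5878       202.9388
  6        42.50        40.2158       241.2946
  7        42.50        39.8472       278.9303
  8        42.50        39.4820       315.8558
  9        42.50        39.1201       352.0810
  10    1,042.50       950.7985     9,507.9849
  Σ                  1,316.1916    11,312.5241
P = 1,316.1916; D_Mac = 8.59489 half-year periods = 4.29745 yrs; D_mod = 4.25806 yrs.
DV01 ≈ 4.25806 × 1,316.1916 × 0.0001 = 0.560442.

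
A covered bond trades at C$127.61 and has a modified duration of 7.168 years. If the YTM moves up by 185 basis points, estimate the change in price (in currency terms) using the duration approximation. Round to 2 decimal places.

Duration approximation: ΔP/P ≈ -D_mod · Δy = -7.168 × (+0.0185) = -0.132608.
ΔP ≈ 127.61 × (-0.132608) = -16.92210688.

-C$16.92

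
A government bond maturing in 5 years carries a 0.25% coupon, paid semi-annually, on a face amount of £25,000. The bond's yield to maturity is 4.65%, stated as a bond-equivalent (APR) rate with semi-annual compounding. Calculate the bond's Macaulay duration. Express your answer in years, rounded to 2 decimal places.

Periodic yield y = 0.02325. Discount each cash flow and weight by its period:
  t   CF        PV=CF/(1+0.02325)^t    t·PV
  1        31.25        30.5399        30.5399
  2        31.25        29.8460        59.6921
  3        31.25        29.1679        87.5036
  4        31.25        28.5051       114.0205
  5        31.25        27.8574       139.2872
  6        31.25        27.2245       163.3468
  7        31.25        26.6059       186.2412
  8        31.25        26.0014       208.0108
  9        31.25        25.4106       228.6950
  10   25,031.25    19,891.3841   198,913.8414
  Σ                 20,142.5428   200,131.1787
Price P = Σ PV = 20,142.5428.
Macaulay duration = Σ(t·PV) / P = 200,131.1787 / 20,142.5428 = 9.93575 half-year periods.
In years: 9.93575 / 2 = 4.96787 years.

4.97 years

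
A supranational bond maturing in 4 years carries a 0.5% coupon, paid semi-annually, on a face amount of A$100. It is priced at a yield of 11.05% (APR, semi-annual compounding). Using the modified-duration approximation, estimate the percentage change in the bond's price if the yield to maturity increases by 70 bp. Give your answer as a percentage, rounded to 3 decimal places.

-2.624%

Periodic yield y = 0.05525. Modified duration first:
  t   CF        PV=CF/(1+0.05525)^t    t·PV
  1         0.25         0.2369         0.2369
  2         0.25         0.2245         0.4490
  3         0.25         0.2128         0.6383
  4         0.25         0.2016         0.8065
  5         0.25         0.1911         0.9553
  6         0.25         0.1811         1.0863
  7         0.25         0.1716         1.2010
  8       100.25        65.1991       521.5927
  Σ                     66.6186       526.9659
P = 66.6186; D_Mac = 7.91020 half-year periods = 3.95510 yrs; D_mod = 3.95510/(1+0.05525) = 3.74802 yrs.
ΔP/P ≈ -D_mod · Δy = -3.74802 × (+0.007) = -0.026236 = -2.6236%.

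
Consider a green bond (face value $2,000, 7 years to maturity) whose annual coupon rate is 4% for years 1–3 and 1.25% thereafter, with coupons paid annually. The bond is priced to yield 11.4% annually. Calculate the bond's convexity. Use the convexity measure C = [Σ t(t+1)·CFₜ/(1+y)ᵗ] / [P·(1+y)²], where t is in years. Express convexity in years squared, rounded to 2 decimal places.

37.81

With y = 0.114:
  t   CF        PV=CF/(1+0.114)^t    t·PV        t(t+1)·PV
  1        80.00        71.8133        71.8133         143.6266
  2        80.00        64.4643       128.9287         386.7861
  3        80.00        57.8675       173.6024         694.4095
  4        25.00        16.2330        64.9321         324.6603
  5        25.00        14.5718        72.8591         437.1549
  6        25.00        13.0806        78.4838         549.3867
  7     2,025.00       951.1055     6,657.7385      53,261.9078
  Σ                  1,189.1361     7,248.3579      55,797.9319
P = 1,189.1361.
Convexity = Σ t(t+1)·PV / [P·(1+y)²] = 55,797.9319 / (1,189.1361 × 1.240996) = 37.81083.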